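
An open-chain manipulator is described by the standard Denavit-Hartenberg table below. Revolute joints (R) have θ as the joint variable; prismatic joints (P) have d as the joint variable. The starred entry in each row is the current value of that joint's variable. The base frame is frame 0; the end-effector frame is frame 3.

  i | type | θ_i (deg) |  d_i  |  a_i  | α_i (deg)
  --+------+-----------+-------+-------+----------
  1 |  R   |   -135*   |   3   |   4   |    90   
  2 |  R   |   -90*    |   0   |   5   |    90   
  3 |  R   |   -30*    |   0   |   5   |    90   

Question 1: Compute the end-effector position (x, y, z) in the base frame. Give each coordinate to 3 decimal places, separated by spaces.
-1.061 -4.596 -6.330

after link 1: o_1 = (-2.8284, -2.8284, 3.0000)
after link 2: o_2 = (-2.8284, -2.8284, -2.0000)
after link 3: o_3 = (-1.0607, -4.5962, -6.3301)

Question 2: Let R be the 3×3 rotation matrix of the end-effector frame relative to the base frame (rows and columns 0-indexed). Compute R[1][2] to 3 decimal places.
-0.612

End-effector z-axis (col 2 of R) = (0.6124,-0.6124,0.5000)
R[1][2] = -0.6124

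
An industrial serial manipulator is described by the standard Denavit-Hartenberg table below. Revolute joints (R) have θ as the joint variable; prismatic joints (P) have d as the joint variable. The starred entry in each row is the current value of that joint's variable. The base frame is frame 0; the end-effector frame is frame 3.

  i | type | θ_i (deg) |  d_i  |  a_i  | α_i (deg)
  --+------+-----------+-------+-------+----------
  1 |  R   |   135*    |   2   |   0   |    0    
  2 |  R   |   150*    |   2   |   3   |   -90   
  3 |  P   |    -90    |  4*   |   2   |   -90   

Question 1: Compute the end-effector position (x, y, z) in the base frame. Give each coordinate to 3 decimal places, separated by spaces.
after link 1: o_1 = (0.0000, 0.0000, 2.0000)
after link 2: o_2 = (0.7765, -2.8978, 4.0000)
after link 3: o_3 = (4.6402, -1.8625, 6.0000)

4.640 -1.863 6.000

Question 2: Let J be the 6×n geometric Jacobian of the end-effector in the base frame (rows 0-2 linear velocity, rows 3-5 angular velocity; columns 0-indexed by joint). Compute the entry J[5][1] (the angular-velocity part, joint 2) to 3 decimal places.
axis z_1 = (0.0000,0.0000,1.0000); lever o_n−o_1 = (4.6402,-1.8625,4.0000)
cross product → J_v[:, 1] = (1.8625,4.6402,-0.0000)
J_ω[:, 1] = z_1
entry J[5][1] = 1.0000

1.000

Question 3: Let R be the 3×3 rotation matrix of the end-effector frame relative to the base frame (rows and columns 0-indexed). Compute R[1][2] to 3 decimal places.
-0.966

End-effector z-axis (col 2 of R) = (0.2588,-0.9659,-0.0000)
R[1][2] = -0.9659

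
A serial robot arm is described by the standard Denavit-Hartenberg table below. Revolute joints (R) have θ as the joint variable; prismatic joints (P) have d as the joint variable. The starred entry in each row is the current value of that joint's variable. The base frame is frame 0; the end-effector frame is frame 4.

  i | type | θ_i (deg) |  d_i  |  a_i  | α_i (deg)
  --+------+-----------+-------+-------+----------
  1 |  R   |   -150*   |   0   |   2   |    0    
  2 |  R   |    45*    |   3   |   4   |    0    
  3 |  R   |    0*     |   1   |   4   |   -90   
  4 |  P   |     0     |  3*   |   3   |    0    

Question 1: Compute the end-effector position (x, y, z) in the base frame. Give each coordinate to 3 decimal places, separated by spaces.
after link 1: o_1 = (-1.7321, -1.0000, 0.0000)
after link 2: o_2 = (-2.7673, -4.8637, 3.0000)
after link 3: o_3 = (-3.8026, -8.7274, 4.0000)
after link 4: o_4 = (-1.6813, -12.4016, 4.0000)

-1.681 -12.402 4.000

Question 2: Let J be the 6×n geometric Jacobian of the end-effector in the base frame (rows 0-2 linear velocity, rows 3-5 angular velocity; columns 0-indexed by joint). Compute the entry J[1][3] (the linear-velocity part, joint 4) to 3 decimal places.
prismatic axis z_3 = (0.9659,-0.2588,0.0000)
J_v[:, 3] = z_3; J_ω[:, 3] = (0,0,0)
entry J[1][3] = -0.2588

-0.259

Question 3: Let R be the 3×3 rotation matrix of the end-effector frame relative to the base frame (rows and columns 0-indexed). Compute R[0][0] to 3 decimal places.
End-effector x-axis (col 0 of R) = (-0.2588,-0.9659,0.0000)
R[0][0] = -0.2588

-0.259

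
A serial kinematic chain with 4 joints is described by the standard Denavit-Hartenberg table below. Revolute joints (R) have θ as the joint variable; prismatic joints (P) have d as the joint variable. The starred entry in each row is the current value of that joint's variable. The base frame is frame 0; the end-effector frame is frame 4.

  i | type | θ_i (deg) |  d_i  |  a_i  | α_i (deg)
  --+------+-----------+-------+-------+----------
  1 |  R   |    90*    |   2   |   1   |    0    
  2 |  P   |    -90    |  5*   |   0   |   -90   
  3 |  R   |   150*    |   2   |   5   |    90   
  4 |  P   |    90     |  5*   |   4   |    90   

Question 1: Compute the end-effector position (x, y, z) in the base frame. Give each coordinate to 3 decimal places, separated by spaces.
after link 1: o_1 = (0.0000, 1.0000, 2.0000)
after link 2: o_2 = (0.0000, 1.0000, 7.0000)
after link 3: o_3 = (-4.3301, 3.0000, 4.5000)
after link 4: o_4 = (-1.8301, 7.0000, 0.1699)

-1.830 7.000 0.170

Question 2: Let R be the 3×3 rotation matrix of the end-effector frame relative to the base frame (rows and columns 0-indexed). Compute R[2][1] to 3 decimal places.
End-effector y-axis (col 1 of R) = (0.5000,0.0000,-0.8660)
R[2][1] = -0.8660

-0.866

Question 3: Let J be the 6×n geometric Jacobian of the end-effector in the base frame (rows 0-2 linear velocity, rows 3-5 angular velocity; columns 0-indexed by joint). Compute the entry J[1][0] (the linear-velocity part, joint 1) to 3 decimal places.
axis z_0 = ẑ; lever o_n−o_0 = (-1.8301,7.0000,0.1699)
cross product → J_v[:, 0] = (-7.0000,-1.8301,0.0000)
J_ω[:, 0] = z_0
entry J[1][0] = -1.8301

-1.830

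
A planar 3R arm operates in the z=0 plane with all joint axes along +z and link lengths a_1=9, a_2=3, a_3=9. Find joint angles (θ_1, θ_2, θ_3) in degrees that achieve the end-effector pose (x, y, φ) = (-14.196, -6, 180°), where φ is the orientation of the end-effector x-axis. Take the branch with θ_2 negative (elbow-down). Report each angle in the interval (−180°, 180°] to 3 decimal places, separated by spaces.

-111.786 -120.002 51.788

wrist centre = target − a_3·(cos φ, sin φ) = (-5.1960, -6.0000)
cos θ_2 = (62.9984−9²−3²)/(2·9·3) = -0.5000; θ_2 = -120.0019° (elbow-down)
β = atan2(-6.0000,-5.1960) = -130.8926°; ψ = atan2(-2.5980,7.4999) = -19.1065°
θ_1 = β − ψ = -111.7861°
θ_3 = φ − θ_1 − θ_2 = 51.7880° (wrapped to (-180°,180°])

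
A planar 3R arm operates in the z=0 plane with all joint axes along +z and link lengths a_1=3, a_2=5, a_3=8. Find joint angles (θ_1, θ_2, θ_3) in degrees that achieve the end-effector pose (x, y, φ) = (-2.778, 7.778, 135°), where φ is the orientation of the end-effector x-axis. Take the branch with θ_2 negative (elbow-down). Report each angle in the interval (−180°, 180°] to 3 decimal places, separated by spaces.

wrist centre = target − a_3·(cos φ, sin φ) = (2.8789, 2.1211)
cos θ_2 = (12.7871−3²−5²)/(2·3·5) = -0.7071; θ_2 = -134.9993° (elbow-down)
β = atan2(2.1211,2.8789) = 36.3829°; ψ = atan2(-3.5356,-0.5355) = -98.6124°
θ_1 = β − ψ = 134.9953°
θ_3 = φ − θ_1 − θ_2 = 135.0040° (wrapped to (-180°,180°])

134.995 -134.999 135.004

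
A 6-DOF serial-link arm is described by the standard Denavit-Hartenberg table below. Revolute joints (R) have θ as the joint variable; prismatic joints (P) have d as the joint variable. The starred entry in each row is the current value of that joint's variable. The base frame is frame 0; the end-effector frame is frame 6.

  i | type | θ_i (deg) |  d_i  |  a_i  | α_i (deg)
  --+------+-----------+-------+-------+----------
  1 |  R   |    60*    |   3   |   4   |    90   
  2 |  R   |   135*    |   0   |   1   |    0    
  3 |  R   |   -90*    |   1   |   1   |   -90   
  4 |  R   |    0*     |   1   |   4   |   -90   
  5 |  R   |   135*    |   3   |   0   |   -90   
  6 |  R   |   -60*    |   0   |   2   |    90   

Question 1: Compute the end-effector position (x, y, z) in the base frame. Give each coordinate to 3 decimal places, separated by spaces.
-0.171 7.167 6.950

after link 1: o_1 = (2.0000, 3.4641, 3.0000)
after link 2: o_2 = (1.6464, 2.8517, 3.7071)
after link 3: o_3 = (2.8660, 2.9641, 4.4142)
after link 4: o_4 = (3.9267, 4.8012, 7.9497)
after link 5: o_5 = (1.3286, 6.3012, 7.9497)
after link 6: o_6 = (-0.1714, 7.1672, 6.9497)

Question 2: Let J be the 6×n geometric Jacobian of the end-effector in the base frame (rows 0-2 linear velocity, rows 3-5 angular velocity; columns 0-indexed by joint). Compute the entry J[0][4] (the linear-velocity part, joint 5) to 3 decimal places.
-0.500

axis z_4 = (-0.8660,0.5000,0.0000); lever o_n−o_4 = (-4.0981,2.3660,-1.0000)
cross product → J_v[:, 4] = (-0.5000,-0.8660,-0.0000)
J_ω[:, 4] = z_4
entry J[0][4] = -0.5000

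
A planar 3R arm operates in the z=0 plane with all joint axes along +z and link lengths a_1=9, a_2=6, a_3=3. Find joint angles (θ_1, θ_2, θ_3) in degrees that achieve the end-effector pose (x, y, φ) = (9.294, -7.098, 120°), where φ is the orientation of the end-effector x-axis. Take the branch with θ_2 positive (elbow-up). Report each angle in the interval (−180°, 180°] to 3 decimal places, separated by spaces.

wrist centre = target − a_3·(cos φ, sin φ) = (10.7940, -9.6961)
cos θ_2 = (210.5243−9²−6²)/(2·9·6) = 0.8660; θ_2 = 30.0068° (elbow-up)
β = atan2(-9.6961,10.7940) = -41.9328°; ψ = atan2(3.0006,14.1958) = 11.9351°
θ_1 = β − ψ = -53.8680°
θ_3 = φ − θ_1 − θ_2 = 143.8612° (wrapped to (-180°,180°])

-53.868 30.007 143.861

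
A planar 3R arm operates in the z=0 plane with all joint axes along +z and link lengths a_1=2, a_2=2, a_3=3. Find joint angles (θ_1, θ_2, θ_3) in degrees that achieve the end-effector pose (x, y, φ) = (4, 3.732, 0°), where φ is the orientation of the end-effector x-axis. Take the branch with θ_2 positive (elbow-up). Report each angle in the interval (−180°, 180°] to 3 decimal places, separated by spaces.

59.997 30.005 -90.003

wrist centre = target − a_3·(cos φ, sin φ) = (1.0000, 3.7320)
cos θ_2 = (14.9278−2²−2²)/(2·2·2) = 0.8660; θ_2 = 30.0054° (elbow-up)
β = atan2(3.7320,1.0000) = 74.9998°; ψ = atan2(1.0002,3.7320) = 15.0027°
θ_1 = β − ψ = 59.9971°
θ_3 = φ − θ_1 − θ_2 = -90.0025° (wrapped to (-180°,180°])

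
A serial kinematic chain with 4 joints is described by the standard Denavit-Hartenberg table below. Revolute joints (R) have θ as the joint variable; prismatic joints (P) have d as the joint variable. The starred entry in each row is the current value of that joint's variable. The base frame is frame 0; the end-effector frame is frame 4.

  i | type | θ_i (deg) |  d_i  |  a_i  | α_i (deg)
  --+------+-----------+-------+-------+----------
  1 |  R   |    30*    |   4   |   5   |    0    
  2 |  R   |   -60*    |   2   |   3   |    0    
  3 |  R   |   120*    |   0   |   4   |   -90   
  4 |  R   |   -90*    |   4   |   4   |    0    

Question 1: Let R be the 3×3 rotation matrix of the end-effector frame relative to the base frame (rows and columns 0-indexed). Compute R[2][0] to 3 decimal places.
1.000

End-effector x-axis (col 0 of R) = (0.0000,0.0000,1.0000)
R[2][0] = 1.0000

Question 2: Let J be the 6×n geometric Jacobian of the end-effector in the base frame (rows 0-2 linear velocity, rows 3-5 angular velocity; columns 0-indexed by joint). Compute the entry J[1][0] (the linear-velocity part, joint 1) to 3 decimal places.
2.928

axis z_0 = ẑ; lever o_n−o_0 = (2.9282,5.0000,10.0000)
cross product → J_v[:, 0] = (-5.0000,2.9282,0.0000)
J_ω[:, 0] = z_0
entry J[1][0] = 2.9282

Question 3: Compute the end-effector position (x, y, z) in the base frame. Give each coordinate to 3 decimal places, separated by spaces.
after link 1: o_1 = (4.3301, 2.5000, 4.0000)
after link 2: o_2 = (6.9282, 1.0000, 6.0000)
after link 3: o_3 = (6.9282, 5.0000, 6.0000)
after link 4: o_4 = (2.9282, 5.0000, 10.0000)

2.928 5.000 10.000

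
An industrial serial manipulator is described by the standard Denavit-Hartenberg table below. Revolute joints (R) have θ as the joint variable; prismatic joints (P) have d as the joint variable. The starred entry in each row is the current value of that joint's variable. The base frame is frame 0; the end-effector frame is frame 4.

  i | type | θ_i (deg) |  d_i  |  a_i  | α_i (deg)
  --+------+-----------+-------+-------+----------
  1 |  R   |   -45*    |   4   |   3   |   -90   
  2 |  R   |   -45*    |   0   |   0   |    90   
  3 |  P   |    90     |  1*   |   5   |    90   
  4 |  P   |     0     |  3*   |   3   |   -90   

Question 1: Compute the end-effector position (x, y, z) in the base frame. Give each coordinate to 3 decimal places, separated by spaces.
after link 1: o_1 = (2.1213, -2.1213, 4.0000)
after link 2: o_2 = (2.1213, -2.1213, 4.0000)
after link 3: o_3 = (5.1569, 1.9142, 4.7071)
after link 4: o_4 = (8.7782, 2.5355, 6.8284)

8.778 2.536 6.828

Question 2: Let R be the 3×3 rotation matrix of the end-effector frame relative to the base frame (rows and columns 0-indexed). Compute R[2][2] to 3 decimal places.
End-effector z-axis (col 2 of R) = (-0.5000,0.5000,0.7071)
R[2][2] = 0.7071

0.707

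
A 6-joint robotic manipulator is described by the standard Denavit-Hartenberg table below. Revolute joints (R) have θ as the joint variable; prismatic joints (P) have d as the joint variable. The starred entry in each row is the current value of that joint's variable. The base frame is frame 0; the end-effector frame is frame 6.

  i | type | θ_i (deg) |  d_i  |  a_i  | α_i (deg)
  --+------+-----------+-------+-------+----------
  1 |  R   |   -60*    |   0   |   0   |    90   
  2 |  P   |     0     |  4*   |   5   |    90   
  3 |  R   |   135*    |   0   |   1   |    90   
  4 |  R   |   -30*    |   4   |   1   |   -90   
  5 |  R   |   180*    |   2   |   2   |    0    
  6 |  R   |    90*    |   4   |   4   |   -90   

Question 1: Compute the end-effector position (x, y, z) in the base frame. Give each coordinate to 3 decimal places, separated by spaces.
-6.062 -13.246 -5.696

after link 1: o_1 = (0.0000, 0.0000, 0.0000)
after link 2: o_2 = (-0.9641, -6.3301, 0.0000)
after link 3: o_3 = (-1.9300, -6.0713, 0.0000)
after link 4: o_4 = (-3.8018, -9.7109, 0.5000)
after link 5: o_5 = (-3.0947, -9.9003, -2.2321)
after link 6: o_6 = (-6.0618, -13.2464, -5.6962)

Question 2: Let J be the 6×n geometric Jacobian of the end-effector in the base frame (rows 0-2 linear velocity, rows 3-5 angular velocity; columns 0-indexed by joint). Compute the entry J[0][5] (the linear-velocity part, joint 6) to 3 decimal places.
-3.346

axis z_5 = (-0.4830,0.1294,-0.8660); lever o_n−o_5 = (-2.9671,-3.3461,-3.4641)
cross product → J_v[:, 5] = (-3.3461,0.8966,2.0000)
J_ω[:, 5] = z_5
entry J[0][5] = -3.3461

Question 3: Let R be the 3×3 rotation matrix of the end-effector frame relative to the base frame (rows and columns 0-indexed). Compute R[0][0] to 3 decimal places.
-0.259

End-effector x-axis (col 0 of R) = (-0.2588,-0.9659,-0.0000)
R[0][0] = -0.2588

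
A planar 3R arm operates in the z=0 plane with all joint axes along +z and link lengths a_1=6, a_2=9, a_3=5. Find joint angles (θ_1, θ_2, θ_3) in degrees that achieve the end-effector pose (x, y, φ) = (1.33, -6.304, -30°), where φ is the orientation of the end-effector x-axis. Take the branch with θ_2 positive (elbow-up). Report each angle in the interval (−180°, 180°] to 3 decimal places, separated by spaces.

120.003 149.998 59.999

wrist centre = target − a_3·(cos φ, sin φ) = (-3.0001, -3.8040)
cos θ_2 = (23.4712−6²−9²)/(2·6·9) = -0.8660; θ_2 = 149.9980° (elbow-up)
β = atan2(-3.8040,-3.0001) = -128.2620°; ψ = atan2(4.5003,-1.7941) = 111.7351°
θ_1 = β − ψ = -239.9971°
θ_3 = φ − θ_1 − θ_2 = 59.9991° (wrapped to (-180°,180°])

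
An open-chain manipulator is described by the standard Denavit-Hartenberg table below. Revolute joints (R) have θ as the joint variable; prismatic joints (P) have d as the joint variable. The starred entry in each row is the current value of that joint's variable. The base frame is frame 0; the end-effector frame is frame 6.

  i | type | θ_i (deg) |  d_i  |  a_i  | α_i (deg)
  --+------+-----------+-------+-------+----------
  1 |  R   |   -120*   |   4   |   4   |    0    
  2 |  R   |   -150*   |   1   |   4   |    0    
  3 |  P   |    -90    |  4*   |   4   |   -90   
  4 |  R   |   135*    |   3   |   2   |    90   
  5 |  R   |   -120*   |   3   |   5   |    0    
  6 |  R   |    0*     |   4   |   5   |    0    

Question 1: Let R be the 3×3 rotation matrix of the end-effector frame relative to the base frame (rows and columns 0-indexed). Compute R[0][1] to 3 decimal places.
End-effector y-axis (col 1 of R) = (-0.6124,-0.5000,-0.6124)
R[0][1] = -0.6124

-0.612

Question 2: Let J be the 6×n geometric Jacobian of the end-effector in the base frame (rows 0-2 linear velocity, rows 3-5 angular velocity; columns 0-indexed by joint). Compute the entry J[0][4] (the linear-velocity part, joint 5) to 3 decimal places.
axis z_4 = (0.7071,0.0000,-0.7071); lever o_n−o_4 = (8.4853,-8.6603,-1.4142)
cross product → J_v[:, 4] = (-6.1237,-5.0000,-6.1237)
J_ω[:, 4] = z_4
entry J[0][4] = -6.1237

-6.124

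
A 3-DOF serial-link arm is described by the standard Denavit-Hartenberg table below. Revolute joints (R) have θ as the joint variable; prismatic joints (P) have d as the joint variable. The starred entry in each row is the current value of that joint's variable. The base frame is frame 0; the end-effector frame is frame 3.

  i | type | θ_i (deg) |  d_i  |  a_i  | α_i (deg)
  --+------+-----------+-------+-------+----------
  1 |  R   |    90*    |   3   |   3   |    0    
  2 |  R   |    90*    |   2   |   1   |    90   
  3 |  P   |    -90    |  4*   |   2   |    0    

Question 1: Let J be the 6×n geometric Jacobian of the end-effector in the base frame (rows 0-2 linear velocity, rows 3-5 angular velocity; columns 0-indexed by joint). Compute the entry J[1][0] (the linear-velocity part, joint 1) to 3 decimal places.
axis z_0 = ẑ; lever o_n−o_0 = (-1.0000,7.0000,3.0000)
cross product → J_v[:, 0] = (-7.0000,-1.0000,0.0000)
J_ω[:, 0] = z_0
entry J[1][0] = -1.0000

-1.000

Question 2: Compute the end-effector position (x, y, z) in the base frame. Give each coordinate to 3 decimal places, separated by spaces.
after link 1: o_1 = (0.0000, 3.0000, 3.0000)
after link 2: o_2 = (-1.0000, 3.0000, 5.0000)
after link 3: o_3 = (-1.0000, 7.0000, 3.0000)

-1.000 7.000 3.000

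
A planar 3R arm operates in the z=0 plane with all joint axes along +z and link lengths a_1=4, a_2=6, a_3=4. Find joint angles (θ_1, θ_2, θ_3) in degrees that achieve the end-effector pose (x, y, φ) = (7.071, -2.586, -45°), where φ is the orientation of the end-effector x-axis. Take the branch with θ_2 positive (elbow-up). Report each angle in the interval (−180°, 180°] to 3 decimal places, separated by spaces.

wrist centre = target − a_3·(cos φ, sin φ) = (4.2426, 0.2424)
cos θ_2 = (18.0582−4²−6²)/(2·4·6) = -0.7071; θ_2 = 135.0011° (elbow-up)
β = atan2(0.2424,4.2426) = 3.2704°; ψ = atan2(4.2426,-0.2427) = 93.2744°
θ_1 = β − ψ = -90.0040°
θ_3 = φ − θ_1 − θ_2 = -89.9971° (wrapped to (-180°,180°])

-90.004 135.001 -89.997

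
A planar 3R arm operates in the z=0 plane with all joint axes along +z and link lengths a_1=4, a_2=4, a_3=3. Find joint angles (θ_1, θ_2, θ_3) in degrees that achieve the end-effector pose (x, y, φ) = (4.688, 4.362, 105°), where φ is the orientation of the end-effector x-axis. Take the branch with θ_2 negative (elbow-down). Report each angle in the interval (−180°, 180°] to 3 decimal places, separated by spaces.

59.996 -89.992 134.996

wrist centre = target − a_3·(cos φ, sin φ) = (5.4645, 1.4642)
cos θ_2 = (32.0042−4²−4²)/(2·4·4) = 0.0001; θ_2 = -89.9924° (elbow-down)
β = atan2(1.4642,5.4645) = 15.0003°; ψ = atan2(-4.0000,4.0005) = -44.9962°
θ_1 = β − ψ = 59.9965°
θ_3 = φ − θ_1 − θ_2 = 134.9960° (wrapped to (-180°,180°])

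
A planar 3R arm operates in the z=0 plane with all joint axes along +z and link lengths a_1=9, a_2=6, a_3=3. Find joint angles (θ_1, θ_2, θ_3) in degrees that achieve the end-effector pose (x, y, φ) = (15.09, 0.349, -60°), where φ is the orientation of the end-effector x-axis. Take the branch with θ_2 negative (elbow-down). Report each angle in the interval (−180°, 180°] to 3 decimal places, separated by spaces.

29.998 -44.996 -45.002

wrist centre = target − a_3·(cos φ, sin φ) = (13.5900, 2.9471)
cos θ_2 = (193.3734−9²−6²)/(2·9·6) = 0.7072; θ_2 = -44.9956° (elbow-down)
β = atan2(2.9471,13.5900) = 12.2355°; ψ = atan2(-4.2423,13.2430) = -17.7626°
θ_1 = β − ψ = 29.9981°
θ_3 = φ − θ_1 − θ_2 = -45.0025° (wrapped to (-180°,180°])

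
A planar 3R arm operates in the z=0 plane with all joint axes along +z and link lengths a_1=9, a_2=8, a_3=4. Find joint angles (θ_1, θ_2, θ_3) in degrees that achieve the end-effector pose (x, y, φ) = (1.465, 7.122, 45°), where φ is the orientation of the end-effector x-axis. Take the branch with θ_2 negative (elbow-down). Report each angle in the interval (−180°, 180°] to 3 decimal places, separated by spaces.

170.235 -149.999 24.764

wrist centre = target − a_3·(cos φ, sin φ) = (-1.3634, 4.2936)
cos θ_2 = (20.2937−9²−8²)/(2·9·8) = -0.8660; θ_2 = -149.9989° (elbow-down)
β = atan2(4.2936,-1.3634) = 107.6173°; ψ = atan2(-4.0001,2.0719) = -62.6181°
θ_1 = β − ψ = 170.2353°
θ_3 = φ − θ_1 − θ_2 = 24.7636° (wrapped to (-180°,180°])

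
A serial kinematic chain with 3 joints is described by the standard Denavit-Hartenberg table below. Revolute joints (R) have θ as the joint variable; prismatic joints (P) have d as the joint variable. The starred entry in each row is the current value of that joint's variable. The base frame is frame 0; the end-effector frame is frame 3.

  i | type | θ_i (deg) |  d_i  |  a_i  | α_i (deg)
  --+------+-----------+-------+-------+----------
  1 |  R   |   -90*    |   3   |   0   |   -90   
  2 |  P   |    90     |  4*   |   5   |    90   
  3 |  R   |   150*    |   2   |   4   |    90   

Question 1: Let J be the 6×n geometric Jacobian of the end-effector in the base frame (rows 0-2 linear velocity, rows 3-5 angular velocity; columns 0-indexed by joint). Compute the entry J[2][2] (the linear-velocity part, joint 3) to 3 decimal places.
2.000

axis z_2 = (0.0000,-1.0000,0.0000); lever o_n−o_2 = (2.0000,-2.0000,3.4641)
cross product → J_v[:, 2] = (-3.4641,-0.0000,2.0000)
J_ω[:, 2] = z_2
entry J[2][2] = 2.0000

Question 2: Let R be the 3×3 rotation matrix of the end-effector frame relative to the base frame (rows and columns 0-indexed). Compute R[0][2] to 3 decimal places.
0.866

End-effector z-axis (col 2 of R) = (0.8660,0.0000,-0.5000)
R[0][2] = 0.8660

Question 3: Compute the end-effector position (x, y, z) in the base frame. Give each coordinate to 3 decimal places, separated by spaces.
after link 1: o_1 = (0.0000, 0.0000, 3.0000)
after link 2: o_2 = (4.0000, -0.0000, -2.0000)
after link 3: o_3 = (6.0000, -2.0000, 1.4641)

6.000 -2.000 1.464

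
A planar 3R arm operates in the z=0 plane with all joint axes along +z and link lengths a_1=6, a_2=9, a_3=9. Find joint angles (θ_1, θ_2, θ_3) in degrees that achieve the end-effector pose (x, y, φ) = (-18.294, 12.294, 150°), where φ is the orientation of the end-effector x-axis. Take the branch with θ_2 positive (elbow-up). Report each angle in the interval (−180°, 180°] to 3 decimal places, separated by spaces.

wrist centre = target − a_3·(cos φ, sin φ) = (-10.4998, 7.7940)
cos θ_2 = (170.9916−6²−9²)/(2·6·9) = 0.4999; θ_2 = 60.0051° (elbow-up)
β = atan2(7.7940,-10.4998) = 143.4134°; ψ = atan2(7.7946,10.4993) = 36.5900°
θ_1 = β − ψ = 106.8234°
θ_3 = φ − θ_1 − θ_2 = -16.8285° (wrapped to (-180°,180°])

106.823 60.005 -16.829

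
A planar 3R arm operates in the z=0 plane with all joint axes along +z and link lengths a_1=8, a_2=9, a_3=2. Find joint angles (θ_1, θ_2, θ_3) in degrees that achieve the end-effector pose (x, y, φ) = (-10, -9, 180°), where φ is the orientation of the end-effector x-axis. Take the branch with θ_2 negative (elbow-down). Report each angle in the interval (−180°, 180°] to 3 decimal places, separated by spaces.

wrist centre = target − a_3·(cos φ, sin φ) = (-8.0000, -9.0000)
cos θ_2 = (145.0000−8²−9²)/(2·8·9) = 0.0000; θ_2 = -90.0000° (elbow-down)
β = atan2(-9.0000,-8.0000) = -131.6335°; ψ = atan2(-9.0000,8.0000) = -48.3665°
θ_1 = β − ψ = -83.2671°
θ_3 = φ − θ_1 − θ_2 = -6.7329° (wrapped to (-180°,180°])

-83.267 -90.000 -6.733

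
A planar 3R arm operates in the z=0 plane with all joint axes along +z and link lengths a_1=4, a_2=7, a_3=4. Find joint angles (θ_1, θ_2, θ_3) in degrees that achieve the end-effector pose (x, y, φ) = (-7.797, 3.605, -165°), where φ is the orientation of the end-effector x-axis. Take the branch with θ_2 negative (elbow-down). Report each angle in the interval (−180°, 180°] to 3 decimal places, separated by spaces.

-144.432 -119.996 99.429

wrist centre = target − a_3·(cos φ, sin φ) = (-3.9333, 4.6403)
cos θ_2 = (37.0030−4²−7²)/(2·4·7) = -0.4999; θ_2 = -119.9965° (elbow-down)
β = atan2(4.6403,-3.9333) = 130.2860°; ψ = atan2(-6.0624,0.5004) = -85.2817°
θ_1 = β − ψ = 215.5677°
θ_3 = φ − θ_1 − θ_2 = 99.4288° (wrapped to (-180°,180°])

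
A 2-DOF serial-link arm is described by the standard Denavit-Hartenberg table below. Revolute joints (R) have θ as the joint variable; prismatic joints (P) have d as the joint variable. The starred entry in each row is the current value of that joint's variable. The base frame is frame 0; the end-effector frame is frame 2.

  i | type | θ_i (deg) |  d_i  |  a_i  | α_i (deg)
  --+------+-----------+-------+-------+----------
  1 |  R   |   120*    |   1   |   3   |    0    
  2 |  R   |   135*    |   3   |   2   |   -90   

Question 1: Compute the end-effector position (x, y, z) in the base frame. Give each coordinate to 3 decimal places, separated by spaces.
-2.018 0.666 4.000

after link 1: o_1 = (-1.5000, 2.5981, 1.0000)
after link 2: o_2 = (-2.0176, 0.6662, 4.0000)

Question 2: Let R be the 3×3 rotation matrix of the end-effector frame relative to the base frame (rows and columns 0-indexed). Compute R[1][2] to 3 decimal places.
End-effector z-axis (col 2 of R) = (0.9659,-0.2588,0.0000)
R[1][2] = -0.2588

-0.259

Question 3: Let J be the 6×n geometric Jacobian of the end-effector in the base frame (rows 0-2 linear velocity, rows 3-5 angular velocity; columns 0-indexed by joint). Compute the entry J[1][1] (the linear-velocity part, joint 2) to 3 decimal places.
-0.518

axis z_1 = (0.0000,0.0000,1.0000); lever o_n−o_1 = (-0.5176,-1.9319,3.0000)
cross product → J_v[:, 1] = (1.9319,-0.5176,0.0000)
J_ω[:, 1] = z_1
entry J[1][1] = -0.5176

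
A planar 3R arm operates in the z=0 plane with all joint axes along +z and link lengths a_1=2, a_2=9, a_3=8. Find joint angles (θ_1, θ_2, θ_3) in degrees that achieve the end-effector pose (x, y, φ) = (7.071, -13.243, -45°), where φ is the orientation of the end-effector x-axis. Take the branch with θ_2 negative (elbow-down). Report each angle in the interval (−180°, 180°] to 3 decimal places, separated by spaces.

wrist centre = target − a_3·(cos φ, sin φ) = (1.4141, -7.5861)
cos θ_2 = (59.5494−2²−9²)/(2·2·9) = -0.7070; θ_2 = -134.9882° (elbow-down)
β = atan2(-7.5861,1.4141) = -79.4406°; ψ = atan2(-6.3653,-4.3626) = -124.4260°
θ_1 = β − ψ = 44.9854°
θ_3 = φ − θ_1 − θ_2 = 45.0027° (wrapped to (-180°,180°])

44.985 -134.988 45.003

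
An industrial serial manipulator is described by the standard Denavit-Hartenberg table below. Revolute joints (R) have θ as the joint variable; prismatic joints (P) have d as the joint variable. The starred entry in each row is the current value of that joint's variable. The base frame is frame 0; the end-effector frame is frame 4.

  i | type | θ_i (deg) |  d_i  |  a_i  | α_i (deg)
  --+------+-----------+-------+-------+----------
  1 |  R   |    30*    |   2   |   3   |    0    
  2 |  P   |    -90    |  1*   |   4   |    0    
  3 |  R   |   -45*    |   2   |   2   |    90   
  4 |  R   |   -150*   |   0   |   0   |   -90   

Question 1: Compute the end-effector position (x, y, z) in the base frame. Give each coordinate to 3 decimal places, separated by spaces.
4.080 -3.896 5.000

after link 1: o_1 = (2.5981, 1.5000, 2.0000)
after link 2: o_2 = (4.5981, -1.9641, 3.0000)
after link 3: o_3 = (4.0804, -3.8960, 5.0000)
after link 4: o_4 = (4.0804, -3.8960, 5.0000)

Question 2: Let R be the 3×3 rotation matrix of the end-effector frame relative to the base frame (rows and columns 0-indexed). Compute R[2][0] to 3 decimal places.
End-effector x-axis (col 0 of R) = (0.2241,0.8365,-0.5000)
R[2][0] = -0.5000

-0.500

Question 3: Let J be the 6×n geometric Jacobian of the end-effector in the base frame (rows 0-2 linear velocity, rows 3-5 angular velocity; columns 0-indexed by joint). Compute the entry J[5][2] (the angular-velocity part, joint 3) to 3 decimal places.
1.000

axis z_2 = (0.0000,0.0000,1.0000); lever o_n−o_2 = (-0.5176,-1.9319,2.0000)
cross product → J_v[:, 2] = (1.9319,-0.5176,0.0000)
J_ω[:, 2] = z_2
entry J[5][2] = 1.0000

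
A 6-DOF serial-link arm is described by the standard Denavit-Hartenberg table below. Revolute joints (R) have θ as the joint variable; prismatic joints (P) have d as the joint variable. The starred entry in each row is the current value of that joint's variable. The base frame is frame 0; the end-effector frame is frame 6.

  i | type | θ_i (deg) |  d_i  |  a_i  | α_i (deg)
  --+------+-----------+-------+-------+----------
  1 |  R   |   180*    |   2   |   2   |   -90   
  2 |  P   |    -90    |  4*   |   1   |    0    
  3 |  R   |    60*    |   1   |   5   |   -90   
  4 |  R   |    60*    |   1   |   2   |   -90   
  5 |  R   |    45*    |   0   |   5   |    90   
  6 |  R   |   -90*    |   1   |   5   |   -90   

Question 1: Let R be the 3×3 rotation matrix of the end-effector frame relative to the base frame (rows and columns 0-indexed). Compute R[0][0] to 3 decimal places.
-0.750

End-effector x-axis (col 0 of R) = (-0.7500,-0.5000,0.4330)
R[0][0] = -0.7500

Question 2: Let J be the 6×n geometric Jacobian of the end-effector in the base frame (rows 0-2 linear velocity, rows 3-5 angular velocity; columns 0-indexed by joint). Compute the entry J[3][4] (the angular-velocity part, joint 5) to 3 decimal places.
0.750

axis z_4 = (0.7500,0.5000,-0.4330); lever o_n−o_4 = (-4.1729,1.1742,5.6752)
cross product → J_v[:, 4] = (3.3461,-2.4495,2.9671)
J_ω[:, 4] = z_4
entry J[3][4] = 0.7500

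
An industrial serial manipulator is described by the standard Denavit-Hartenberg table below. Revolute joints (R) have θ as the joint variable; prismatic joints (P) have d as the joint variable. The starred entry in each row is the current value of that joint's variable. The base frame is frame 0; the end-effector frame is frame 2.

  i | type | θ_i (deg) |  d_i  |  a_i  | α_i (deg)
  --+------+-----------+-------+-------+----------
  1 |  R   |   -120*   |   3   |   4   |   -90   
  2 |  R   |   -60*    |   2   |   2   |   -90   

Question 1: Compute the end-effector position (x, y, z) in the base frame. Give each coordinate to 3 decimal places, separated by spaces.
after link 1: o_1 = (-2.0000, -3.4641, 3.0000)
after link 2: o_2 = (-0.7679, -5.3301, 4.7321)

-0.768 -5.330 4.732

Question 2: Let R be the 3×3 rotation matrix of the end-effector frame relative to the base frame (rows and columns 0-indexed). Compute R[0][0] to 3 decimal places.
End-effector x-axis (col 0 of R) = (-0.2500,-0.4330,0.8660)
R[0][0] = -0.2500

-0.250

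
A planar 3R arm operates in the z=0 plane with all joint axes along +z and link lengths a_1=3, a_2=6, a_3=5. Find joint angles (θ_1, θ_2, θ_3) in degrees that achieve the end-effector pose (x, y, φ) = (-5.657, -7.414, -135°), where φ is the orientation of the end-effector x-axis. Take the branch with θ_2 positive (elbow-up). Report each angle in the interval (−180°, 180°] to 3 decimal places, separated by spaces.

134.994 135.002 -44.997

wrist centre = target − a_3·(cos φ, sin φ) = (-2.1215, -3.8785)
cos θ_2 = (19.5431−3²−6²)/(2·3·6) = -0.7071; θ_2 = 135.0023° (elbow-up)
β = atan2(-3.8785,-2.1215) = -118.6780°; ψ = atan2(4.2425,-1.2428) = 106.3277°
θ_1 = β − ψ = -225.0058°
θ_3 = φ − θ_1 − θ_2 = -44.9966° (wrapped to (-180°,180°])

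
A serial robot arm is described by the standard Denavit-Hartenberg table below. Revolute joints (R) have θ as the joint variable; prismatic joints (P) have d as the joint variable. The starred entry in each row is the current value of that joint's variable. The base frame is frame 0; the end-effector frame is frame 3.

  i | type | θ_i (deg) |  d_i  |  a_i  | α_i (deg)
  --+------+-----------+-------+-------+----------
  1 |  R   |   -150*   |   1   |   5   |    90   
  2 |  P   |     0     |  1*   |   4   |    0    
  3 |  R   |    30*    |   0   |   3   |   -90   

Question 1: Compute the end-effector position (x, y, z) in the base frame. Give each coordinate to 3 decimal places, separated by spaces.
-10.544 -4.933 2.500

after link 1: o_1 = (-4.3301, -2.5000, 1.0000)
after link 2: o_2 = (-8.2942, -3.6340, 1.0000)
after link 3: o_3 = (-10.5442, -4.9330, 2.5000)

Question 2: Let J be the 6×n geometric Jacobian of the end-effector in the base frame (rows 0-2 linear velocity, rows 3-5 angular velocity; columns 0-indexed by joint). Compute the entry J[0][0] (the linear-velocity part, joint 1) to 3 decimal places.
axis z_0 = ẑ; lever o_n−o_0 = (-10.5442,-4.9330,2.5000)
cross product → J_v[:, 0] = (4.9330,-10.5442,0.0000)
J_ω[:, 0] = z_0
entry J[0][0] = 4.9330

4.933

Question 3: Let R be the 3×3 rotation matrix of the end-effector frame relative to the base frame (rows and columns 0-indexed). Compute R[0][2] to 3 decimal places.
0.433

End-effector z-axis (col 2 of R) = (0.4330,0.2500,0.8660)
R[0][2] = 0.4330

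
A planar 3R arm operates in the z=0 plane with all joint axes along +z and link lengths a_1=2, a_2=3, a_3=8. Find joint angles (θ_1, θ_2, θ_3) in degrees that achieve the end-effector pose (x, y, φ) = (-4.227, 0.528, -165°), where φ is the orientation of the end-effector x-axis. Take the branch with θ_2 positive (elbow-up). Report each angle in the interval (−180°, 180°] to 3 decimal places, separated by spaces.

0.020 59.971 135.009

wrist centre = target − a_3·(cos φ, sin φ) = (3.5004, 2.5986)
cos θ_2 = (19.0053−2²−3²)/(2·2·3) = 0.5004; θ_2 = 59.9707° (elbow-up)
β = atan2(2.5986,3.5004) = 36.5886°; ψ = atan2(2.5973,3.5013) = 36.5682°
θ_1 = β − ψ = 0.0204°
θ_3 = φ − θ_1 − θ_2 = 135.0090° (wrapped to (-180°,180°])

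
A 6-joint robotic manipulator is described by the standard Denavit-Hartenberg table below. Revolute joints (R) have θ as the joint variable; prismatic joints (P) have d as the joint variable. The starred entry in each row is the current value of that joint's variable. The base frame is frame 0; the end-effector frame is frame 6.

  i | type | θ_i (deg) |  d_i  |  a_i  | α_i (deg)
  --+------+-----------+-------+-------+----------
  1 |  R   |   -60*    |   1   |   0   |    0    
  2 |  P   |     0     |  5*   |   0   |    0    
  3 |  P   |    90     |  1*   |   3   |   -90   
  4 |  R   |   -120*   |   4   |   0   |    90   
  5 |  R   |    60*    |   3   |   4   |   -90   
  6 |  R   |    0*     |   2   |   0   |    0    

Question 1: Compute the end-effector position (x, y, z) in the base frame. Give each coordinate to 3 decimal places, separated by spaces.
-4.000 7.464 5.732

after link 1: o_1 = (0.0000, 0.0000, 1.0000)
after link 2: o_2 = (0.0000, 0.0000, 6.0000)
after link 3: o_3 = (2.5981, 1.5000, 7.0000)
after link 4: o_4 = (0.5981, 4.9641, 7.0000)
after link 5: o_5 = (-4.2500, 6.1651, 7.2321)
after link 6: o_6 = (-4.0000, 7.4641, 5.7321)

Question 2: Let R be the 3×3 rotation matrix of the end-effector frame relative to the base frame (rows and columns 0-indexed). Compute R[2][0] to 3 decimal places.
End-effector x-axis (col 0 of R) = (-0.6495,0.6250,0.4330)
R[2][0] = 0.4330

0.433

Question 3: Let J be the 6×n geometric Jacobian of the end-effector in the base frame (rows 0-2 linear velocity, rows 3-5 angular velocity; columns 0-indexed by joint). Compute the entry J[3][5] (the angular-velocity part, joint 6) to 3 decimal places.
axis z_5 = (0.1250,0.6495,-0.7500); lever o_n−o_5 = (0.2500,1.2990,-1.5000)
cross product → J_v[:, 5] = (0.0000,0.0000,0.0000)
J_ω[:, 5] = z_5
entry J[3][5] = 0.1250

0.125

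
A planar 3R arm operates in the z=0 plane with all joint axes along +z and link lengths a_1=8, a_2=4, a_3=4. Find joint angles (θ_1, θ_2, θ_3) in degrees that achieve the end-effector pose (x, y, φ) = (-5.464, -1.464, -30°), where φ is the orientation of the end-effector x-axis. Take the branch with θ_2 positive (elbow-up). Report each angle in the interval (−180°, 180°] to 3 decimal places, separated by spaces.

149.999 90.002 89.999

wrist centre = target − a_3·(cos φ, sin φ) = (-8.9281, 0.5360)
cos θ_2 = (79.9983−8²−4²)/(2·8·4) = -0.0000; θ_2 = 90.0015° (elbow-up)
β = atan2(0.5360,-8.9281) = 176.5644°; ψ = atan2(4.0000,7.9999) = 26.5654°
θ_1 = β − ψ = 149.9990°
θ_3 = φ − θ_1 − θ_2 = 89.9995° (wrapped to (-180°,180°])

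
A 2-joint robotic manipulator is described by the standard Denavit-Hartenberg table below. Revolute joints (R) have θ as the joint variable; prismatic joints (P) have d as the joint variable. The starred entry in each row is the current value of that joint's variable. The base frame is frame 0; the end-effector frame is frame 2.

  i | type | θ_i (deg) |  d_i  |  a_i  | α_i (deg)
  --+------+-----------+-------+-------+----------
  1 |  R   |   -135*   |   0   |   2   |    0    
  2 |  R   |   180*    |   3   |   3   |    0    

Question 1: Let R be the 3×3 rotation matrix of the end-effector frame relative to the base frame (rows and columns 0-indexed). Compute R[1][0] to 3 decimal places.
0.707

End-effector x-axis (col 0 of R) = (0.7071,0.7071,0.0000)
R[1][0] = 0.7071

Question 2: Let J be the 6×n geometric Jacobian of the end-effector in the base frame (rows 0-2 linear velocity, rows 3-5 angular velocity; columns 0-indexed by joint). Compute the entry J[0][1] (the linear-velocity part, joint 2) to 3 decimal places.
axis z_1 = (0.0000,0.0000,1.0000); lever o_n−o_1 = (2.1213,2.1213,3.0000)
cross product → J_v[:, 1] = (-2.1213,2.1213,0.0000)
J_ω[:, 1] = z_1
entry J[0][1] = -2.1213

-2.121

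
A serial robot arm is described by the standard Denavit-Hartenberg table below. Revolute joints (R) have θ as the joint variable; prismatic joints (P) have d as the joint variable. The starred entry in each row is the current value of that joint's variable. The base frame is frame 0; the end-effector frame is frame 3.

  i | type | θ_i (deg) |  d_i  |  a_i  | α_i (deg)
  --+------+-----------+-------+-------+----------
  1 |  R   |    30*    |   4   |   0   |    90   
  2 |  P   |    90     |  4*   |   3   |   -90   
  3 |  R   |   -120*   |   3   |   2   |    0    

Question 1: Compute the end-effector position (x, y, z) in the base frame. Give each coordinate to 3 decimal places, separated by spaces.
0.268 -6.464 6.000

after link 1: o_1 = (0.0000, 0.0000, 4.0000)
after link 2: o_2 = (2.0000, -3.4641, 7.0000)
after link 3: o_3 = (0.2679, -6.4641, 6.0000)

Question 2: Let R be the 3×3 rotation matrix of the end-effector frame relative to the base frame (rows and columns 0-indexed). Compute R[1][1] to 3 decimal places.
End-effector y-axis (col 1 of R) = (0.2500,-0.4330,0.8660)
R[1][1] = -0.4330

-0.433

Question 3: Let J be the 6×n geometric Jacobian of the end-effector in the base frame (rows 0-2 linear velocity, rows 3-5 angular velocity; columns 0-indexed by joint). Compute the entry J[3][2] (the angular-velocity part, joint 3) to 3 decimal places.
-0.866

axis z_2 = (-0.8660,-0.5000,0.0000); lever o_n−o_2 = (-1.7321,-3.0000,-1.0000)
cross product → J_v[:, 2] = (0.5000,-0.8660,1.7321)
J_ω[:, 2] = z_2
entry J[3][2] = -0.8660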